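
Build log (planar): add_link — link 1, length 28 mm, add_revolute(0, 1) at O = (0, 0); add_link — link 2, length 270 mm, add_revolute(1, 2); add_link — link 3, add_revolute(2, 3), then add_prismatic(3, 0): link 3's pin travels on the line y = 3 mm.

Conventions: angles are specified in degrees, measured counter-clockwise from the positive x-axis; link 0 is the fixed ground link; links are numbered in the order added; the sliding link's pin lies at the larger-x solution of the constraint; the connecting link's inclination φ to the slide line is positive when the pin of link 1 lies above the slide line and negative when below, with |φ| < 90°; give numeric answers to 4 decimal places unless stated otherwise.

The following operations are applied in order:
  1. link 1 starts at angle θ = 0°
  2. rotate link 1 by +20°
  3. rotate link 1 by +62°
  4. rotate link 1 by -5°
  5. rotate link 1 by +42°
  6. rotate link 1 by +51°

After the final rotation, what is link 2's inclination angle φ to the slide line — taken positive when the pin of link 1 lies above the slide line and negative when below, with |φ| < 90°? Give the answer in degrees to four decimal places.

geometry: r = 28 mm, L = 270 mm, e = 3 mm; θ starts at 0°
rotate link 1 by +20°: θ ← 0° +20° = 20°
rotate link 1 by +62°: θ ← 20° +62° = 82°
rotate link 1 by -5°: θ ← 82° -5° = 77°
rotate link 1 by +42°: θ ← 77° +42° = 119°
rotate link 1 by +51°: θ ← 119° +51° = 170°
h = r sin θ − e = 4.862149 − 3 = 1.862149
sin φ = h / L = 1.862149 / 270 = 0.00689685
φ = arcsin(0.00689685) = 0.395163°

0.3952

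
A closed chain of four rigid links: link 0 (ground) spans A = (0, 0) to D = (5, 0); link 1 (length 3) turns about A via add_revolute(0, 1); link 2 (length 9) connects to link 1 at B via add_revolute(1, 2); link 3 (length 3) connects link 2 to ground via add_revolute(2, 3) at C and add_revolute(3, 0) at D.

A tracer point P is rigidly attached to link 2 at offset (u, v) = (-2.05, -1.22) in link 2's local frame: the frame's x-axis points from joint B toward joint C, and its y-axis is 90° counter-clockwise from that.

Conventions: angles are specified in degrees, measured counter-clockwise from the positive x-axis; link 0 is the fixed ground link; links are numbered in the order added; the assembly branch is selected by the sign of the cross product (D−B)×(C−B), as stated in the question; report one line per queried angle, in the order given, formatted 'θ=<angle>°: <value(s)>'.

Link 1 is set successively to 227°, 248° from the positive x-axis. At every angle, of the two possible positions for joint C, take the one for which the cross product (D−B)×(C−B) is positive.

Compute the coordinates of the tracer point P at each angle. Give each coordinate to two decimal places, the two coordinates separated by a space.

A=(0,0), D=(5.00,0)
θ=227°: B = A + 3.00·(cos227°, sin227°) = (-2.0460, -2.1941)
θ=227°: |BD| = 7.3797
θ=227°: circle(B,9.00) ∩ circle(D,3.00): a=8.5681, h=2.7546
θ=227°:   candidates: C₊=(5.3157,2.9833) cross=20.328; C₋=(6.9536,-2.2767) cross=-20.328
θ=227°:   branch + wants cross > 0 → take C=(5.3157,2.9833) (cross=20.328)
θ=227°: ex = (C−B)/|BC| = (0.8180,0.5753); ey = (-0.5753,0.8180)
θ=227°: P = B + -2.05·ex + -1.22·ey = (-3.0210,-4.3713)
θ=248°: B = A + 3.00·(cos248°, sin248°) = (-1.1238, -2.7816)
θ=248°: |BD| = 6.7259
θ=248°: circle(B,9.00) ∩ circle(D,3.00): a=8.7154, h=2.2455
θ=248°:   candidates: C₊=(5.8827,2.8672) cross=15.103; C₋=(7.7400,-1.2217) cross=-15.103
θ=248°:   branch + wants cross > 0 → take C=(5.8827,2.8672) (cross=15.103)
θ=248°: ex = (C−B)/|BC| = (0.7785,0.6276); ey = (-0.6276,0.7785)
θ=248°: P = B + -2.05·ex + -1.22·ey = (-1.9540,-5.0180)

θ=227°: -3.02 -4.37
θ=248°: -1.95 -5.02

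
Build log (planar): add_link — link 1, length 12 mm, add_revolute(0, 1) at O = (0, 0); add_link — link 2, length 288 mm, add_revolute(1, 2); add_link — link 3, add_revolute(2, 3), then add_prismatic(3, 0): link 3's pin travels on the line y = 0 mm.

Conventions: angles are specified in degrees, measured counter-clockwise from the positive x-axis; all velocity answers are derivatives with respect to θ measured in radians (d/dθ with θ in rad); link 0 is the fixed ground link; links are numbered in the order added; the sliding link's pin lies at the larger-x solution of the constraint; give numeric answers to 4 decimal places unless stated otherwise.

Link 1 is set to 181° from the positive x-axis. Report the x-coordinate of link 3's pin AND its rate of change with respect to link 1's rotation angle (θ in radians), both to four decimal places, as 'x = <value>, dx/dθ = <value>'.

geometry: r = 12 mm, L = 288 mm, e = 0 mm
crank pin P = (r cos θ, r sin θ) = (-11.998172, -0.209429)
h = r sin θ − e = -0.209429 − 0 = -0.209429
x = r cos θ + √(L² − h²) = -11.998172 + 287.999924 = 276.001752
dx/dθ = −r sin θ − h·r cos θ/√(L² − h²) (θ in radians; h = -0.209429) = 0.200704

x = 276.0018, dx/dθ = 0.2007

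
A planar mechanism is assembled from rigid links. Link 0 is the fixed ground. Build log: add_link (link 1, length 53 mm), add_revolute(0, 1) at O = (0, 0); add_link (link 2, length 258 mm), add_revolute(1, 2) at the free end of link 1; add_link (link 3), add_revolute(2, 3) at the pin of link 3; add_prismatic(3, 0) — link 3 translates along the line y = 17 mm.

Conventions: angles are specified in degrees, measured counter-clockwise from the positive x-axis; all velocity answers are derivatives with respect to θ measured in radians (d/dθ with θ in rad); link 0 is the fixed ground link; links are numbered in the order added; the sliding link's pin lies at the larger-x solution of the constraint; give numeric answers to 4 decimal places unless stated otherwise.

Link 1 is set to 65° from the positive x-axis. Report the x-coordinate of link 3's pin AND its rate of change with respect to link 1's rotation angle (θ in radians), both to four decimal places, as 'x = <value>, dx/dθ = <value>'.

geometry: r = 53 mm, L = 258 mm, e = 17 mm
crank pin P = (r cos θ, r sin θ) = (22.398768, 48.034313)
h = r sin θ − e = 48.034313 − 17 = 31.034313
x = r cos θ + √(L² − h²) = 22.398768 + 256.126671 = 278.525439
dx/dθ = −r sin θ − h·r cos θ/√(L² − h²) (θ in radians; h = 31.034313) = -50.748323

x = 278.5254, dx/dθ = -50.7483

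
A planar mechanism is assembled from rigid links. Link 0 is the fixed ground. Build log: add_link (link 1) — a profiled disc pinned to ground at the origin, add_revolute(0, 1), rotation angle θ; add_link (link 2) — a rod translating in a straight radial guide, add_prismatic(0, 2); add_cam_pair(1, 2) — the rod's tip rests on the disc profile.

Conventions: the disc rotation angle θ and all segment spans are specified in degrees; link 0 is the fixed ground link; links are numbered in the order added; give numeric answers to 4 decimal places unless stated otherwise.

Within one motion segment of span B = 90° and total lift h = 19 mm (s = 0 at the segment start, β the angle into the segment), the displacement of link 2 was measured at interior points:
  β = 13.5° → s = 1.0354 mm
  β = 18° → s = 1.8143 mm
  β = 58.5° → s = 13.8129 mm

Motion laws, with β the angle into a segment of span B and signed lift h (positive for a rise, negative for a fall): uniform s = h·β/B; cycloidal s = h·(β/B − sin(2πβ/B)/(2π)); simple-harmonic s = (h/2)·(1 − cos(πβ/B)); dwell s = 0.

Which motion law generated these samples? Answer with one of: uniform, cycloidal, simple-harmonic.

candidates at β/B = r: uniform s = h·r (linear in β); cycloidal s = h·(r − sin(2πr)/(2π)); simple-harmonic s = (h/2)(1 − cos(πr))
β=13.5°: printed 1.0354 | uniform 2.8500, cycloidal 0.4036, simple-harmonic 1.0354
β=18°: printed 1.8143 | uniform 3.8000, cycloidal 0.9241, simple-harmonic 1.8143
β=58.5°: printed 13.8129 | uniform 12.3500, cycloidal 14.7964, simple-harmonic 13.8129
only one law matches every sample → simple-harmonic

simple-harmonic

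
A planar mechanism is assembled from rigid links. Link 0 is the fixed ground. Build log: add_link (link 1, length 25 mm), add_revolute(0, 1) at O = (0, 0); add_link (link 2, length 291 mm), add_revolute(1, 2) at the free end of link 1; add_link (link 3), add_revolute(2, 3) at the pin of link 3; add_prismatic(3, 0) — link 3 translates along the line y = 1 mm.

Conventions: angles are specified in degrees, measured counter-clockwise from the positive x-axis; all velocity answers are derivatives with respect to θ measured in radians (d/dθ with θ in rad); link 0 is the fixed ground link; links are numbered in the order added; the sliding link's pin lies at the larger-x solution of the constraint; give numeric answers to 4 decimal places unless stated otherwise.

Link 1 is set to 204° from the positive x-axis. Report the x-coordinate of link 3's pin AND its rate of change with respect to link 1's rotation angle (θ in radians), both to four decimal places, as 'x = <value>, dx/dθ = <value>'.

geometry: r = 25 mm, L = 291 mm, e = 1 mm
crank pin P = (r cos θ, r sin θ) = (-22.838636, -10.168416)
h = r sin θ − e = -10.168416 − 1 = -11.168416
x = r cos θ + √(L² − h²) = -22.838636 + 290.785602 = 267.946966
dx/dθ = −r sin θ − h·r cos θ/√(L² − h²) (θ in radians; h = -11.168416) = 9.291236

x = 267.9470, dx/dθ = 9.2912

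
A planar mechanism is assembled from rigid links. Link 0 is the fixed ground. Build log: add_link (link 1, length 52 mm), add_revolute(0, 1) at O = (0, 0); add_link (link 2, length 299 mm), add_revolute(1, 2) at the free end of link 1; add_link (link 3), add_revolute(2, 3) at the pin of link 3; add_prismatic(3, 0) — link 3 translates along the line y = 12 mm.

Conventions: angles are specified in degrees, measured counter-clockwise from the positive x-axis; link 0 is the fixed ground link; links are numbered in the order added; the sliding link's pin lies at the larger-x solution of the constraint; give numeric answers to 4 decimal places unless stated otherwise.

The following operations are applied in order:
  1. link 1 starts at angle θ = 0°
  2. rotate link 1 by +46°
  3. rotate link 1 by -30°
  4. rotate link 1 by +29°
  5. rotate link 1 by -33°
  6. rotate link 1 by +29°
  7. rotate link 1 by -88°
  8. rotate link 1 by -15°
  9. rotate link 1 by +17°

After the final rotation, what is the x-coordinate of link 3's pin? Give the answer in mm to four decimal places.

geometry: r = 52 mm, L = 299 mm, e = 12 mm; θ starts at 0°
rotate link 1 by +46°: θ ← 0° +46° = 46°
rotate link 1 by -30°: θ ← 46° -30° = 16°
rotate link 1 by +29°: θ ← 16° +29° = 45°
rotate link 1 by -33°: θ ← 45° -33° = 12°
rotate link 1 by +29°: θ ← 12° +29° = 41°
rotate link 1 by -88°: θ ← 41° -88° = -47°
rotate link 1 by -15°: θ ← -47° -15° = -62°
rotate link 1 by +17°: θ ← -62° +17° = -45°
crank pin P = (r cos θ, r sin θ) = (36.769553, -36.769553)
h = r sin θ − e = -36.769553 − 12 = -48.769553
x = r cos θ + √(L² − h²) = 36.769553 + 294.995815 = 331.765367

331.7654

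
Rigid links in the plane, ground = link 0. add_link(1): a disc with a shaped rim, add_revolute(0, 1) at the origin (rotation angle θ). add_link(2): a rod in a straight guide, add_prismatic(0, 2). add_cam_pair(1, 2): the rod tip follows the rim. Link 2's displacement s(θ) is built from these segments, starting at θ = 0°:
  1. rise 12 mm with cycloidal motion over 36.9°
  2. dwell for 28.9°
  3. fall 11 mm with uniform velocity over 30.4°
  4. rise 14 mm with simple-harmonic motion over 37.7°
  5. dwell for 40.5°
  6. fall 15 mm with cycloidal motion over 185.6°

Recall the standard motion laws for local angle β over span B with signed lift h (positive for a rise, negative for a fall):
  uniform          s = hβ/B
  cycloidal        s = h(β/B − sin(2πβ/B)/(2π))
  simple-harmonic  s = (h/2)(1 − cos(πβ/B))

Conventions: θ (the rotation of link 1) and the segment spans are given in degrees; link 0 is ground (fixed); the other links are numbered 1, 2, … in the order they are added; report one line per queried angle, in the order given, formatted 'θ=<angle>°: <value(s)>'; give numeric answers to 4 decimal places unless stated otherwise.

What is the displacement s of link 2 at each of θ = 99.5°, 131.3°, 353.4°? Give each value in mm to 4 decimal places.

segment 1 (0° to 36.9°, cycloidal, h = 12) is passed completely: s = 0.0000 + (12) = 12.0000
segment 2 (36.9° to 65.8°, dwell): s unchanged at 12.0000
segment 3 (65.8° to 96.2°, uniform, h = -11) is passed completely: s = 12.0000 + (-11) = 1.0000
θ = 99.5° falls in segment 4 (96.2° to 133.9°, simple-harmonic, h = 14): β = 99.5 − 96.2 = 3.3°, B = 37.7°; Δs = 14/2·(1 − cos(π·0.0875)) = 0.2630; s = 1.0000 + 0.2630 = 1.2630
θ = 131.3° falls in segment 4 (96.2° to 133.9°, simple-harmonic, h = 14): β = 131.3 − 96.2 = 35.1°, B = 37.7°; Δs = 14/2·(1 − cos(π·0.9310)) = 13.8363; s = 1.0000 + 13.8363 = 14.8363
segment 4 (96.2° to 133.9°, simple-harmonic, h = 14) is passed completely: s = 1.0000 + (14) = 15.0000
segment 5 (133.9° to 174.4°, dwell): s unchanged at 15.0000
θ = 353.4° falls in segment 6 (174.4° to 360°, cycloidal, h = -15): β = 353.4 − 174.4 = 179°, B = 185.6°; Δs = -15·(0.9644 − sin(2π·0.9644)/(2π)) = -14.9956; s = 15.0000 − 14.9956 = 0.0044

θ=99.5°: 1.2630
θ=131.3°: 14.8363
θ=353.4°: 0.0044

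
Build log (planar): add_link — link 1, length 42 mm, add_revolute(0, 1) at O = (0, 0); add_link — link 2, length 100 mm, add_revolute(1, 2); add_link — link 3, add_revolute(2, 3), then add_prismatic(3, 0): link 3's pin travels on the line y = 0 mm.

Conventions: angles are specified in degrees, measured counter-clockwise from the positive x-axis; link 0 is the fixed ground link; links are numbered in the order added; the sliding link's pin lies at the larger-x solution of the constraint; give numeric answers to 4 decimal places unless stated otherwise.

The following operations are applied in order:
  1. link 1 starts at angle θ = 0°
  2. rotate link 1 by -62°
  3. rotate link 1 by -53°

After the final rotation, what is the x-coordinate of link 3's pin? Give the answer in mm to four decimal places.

geometry: r = 42 mm, L = 100 mm, e = 0 mm; θ starts at 0°
rotate link 1 by -62°: θ ← 0° -62° = -62°
rotate link 1 by -53°: θ ← -62° -53° = -115°
crank pin P = (r cos θ, r sin θ) = (-17.749967, -38.064927)
h = r sin θ − e = -38.064927 − 0 = -38.064927
x = r cos θ + √(L² − h²) = -17.749967 + 92.471949 = 74.721982

74.7220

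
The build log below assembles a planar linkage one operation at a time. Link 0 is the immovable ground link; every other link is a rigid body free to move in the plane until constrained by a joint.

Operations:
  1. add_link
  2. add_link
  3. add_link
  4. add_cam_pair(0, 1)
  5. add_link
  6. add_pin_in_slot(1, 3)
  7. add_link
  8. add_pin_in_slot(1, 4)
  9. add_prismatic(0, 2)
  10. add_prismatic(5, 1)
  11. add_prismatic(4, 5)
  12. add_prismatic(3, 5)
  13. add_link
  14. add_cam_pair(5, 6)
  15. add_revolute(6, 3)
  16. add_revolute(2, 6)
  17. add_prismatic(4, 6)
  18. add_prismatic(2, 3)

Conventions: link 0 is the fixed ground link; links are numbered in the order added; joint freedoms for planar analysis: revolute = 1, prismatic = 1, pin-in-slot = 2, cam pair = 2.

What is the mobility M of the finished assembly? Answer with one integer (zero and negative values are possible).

link 0 = ground. State L|J1|J2 = 1|0|0
+link1  2|0|0
+link2  3|0|0
+link3  4|0|0
C(0,1) f=2→J2  4|0|1
+link4  5|0|1
PS(1,3) f=2→J2  5|0|2
+link5  6|0|2
PS(1,4) f=2→J2  6|0|3
P(0,2) f=1→J1  6|1|3
P(5,1) f=1→J1  6|2|3
P(4,5) f=1→J1  6|3|3
P(3,5) f=1→J1  6|4|3
+link6  7|4|3
C(5,6) f=2→J2  7|4|4
R(6,3) f=1→J1  7|5|4
R(2,6) f=1→J1  7|6|4
P(4,6) f=1→J1  7|7|4
P(2,3) f=1→J1  7|8|4
M = 3(7−1)−2·8−4 = 18−16−4 = -2

M = -2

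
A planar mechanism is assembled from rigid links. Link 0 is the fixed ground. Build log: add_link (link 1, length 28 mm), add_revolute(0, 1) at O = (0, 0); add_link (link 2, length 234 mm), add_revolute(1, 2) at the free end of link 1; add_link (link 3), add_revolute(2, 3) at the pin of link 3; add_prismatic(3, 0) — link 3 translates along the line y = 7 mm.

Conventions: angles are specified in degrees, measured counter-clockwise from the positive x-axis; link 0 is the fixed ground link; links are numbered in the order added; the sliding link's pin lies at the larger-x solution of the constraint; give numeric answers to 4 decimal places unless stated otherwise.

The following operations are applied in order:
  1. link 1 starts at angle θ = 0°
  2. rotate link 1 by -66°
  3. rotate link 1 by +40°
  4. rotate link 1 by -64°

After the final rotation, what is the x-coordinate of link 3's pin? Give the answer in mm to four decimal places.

geometry: r = 28 mm, L = 234 mm, e = 7 mm; θ starts at 0°
rotate link 1 by -66°: θ ← 0° -66° = -66°
rotate link 1 by +40°: θ ← -66° +40° = -26°
rotate link 1 by -64°: θ ← -26° -64° = -90°
crank pin P = (r cos θ, r sin θ) = (0.000000, -28.000000)
h = r sin θ − e = -28.000000 − 7 = -35.000000
x = r cos θ + √(L² − h²) = 0.000000 + 231.367673 = 231.367673

231.3677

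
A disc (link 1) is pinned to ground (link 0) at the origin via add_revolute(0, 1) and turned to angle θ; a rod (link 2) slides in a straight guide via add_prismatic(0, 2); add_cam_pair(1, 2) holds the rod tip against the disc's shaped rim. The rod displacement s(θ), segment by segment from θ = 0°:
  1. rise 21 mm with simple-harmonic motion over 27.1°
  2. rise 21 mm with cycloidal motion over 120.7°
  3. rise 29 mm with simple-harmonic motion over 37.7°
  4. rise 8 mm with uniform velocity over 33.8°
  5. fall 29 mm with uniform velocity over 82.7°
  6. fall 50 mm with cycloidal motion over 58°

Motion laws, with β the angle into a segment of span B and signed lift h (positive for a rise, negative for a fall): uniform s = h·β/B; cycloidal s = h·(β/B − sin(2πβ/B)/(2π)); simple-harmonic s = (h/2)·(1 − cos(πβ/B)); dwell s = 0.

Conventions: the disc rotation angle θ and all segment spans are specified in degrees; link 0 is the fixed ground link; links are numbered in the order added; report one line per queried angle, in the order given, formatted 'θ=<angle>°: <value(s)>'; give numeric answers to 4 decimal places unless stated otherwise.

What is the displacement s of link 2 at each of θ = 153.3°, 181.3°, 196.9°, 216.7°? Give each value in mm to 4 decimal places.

segment 1 (0° to 27.1°, simple-harmonic, h = 21) is passed completely: s = 0.0000 + (21) = 21.0000
segment 2 (27.1° to 147.8°, cycloidal, h = 21) is passed completely: s = 21.0000 + (21) = 42.0000
θ = 153.3° falls in segment 3 (147.8° to 185.5°, simple-harmonic, h = 29): β = 153.3 − 147.8 = 5.5°, B = 37.7°; Δs = 29/2·(1 − cos(π·0.1459)) = 1.4965; s = 42.0000 + 1.4965 = 43.4965
θ = 181.3° falls in segment 3 (147.8° to 185.5°, simple-harmonic, h = 29): β = 181.3 − 147.8 = 33.5°, B = 37.7°; Δs = 29/2·(1 − cos(π·0.8886)) = 28.1209; s = 42.0000 + 28.1209 = 70.1209
segment 3 (147.8° to 185.5°, simple-harmonic, h = 29) is passed completely: s = 42.0000 + (29) = 71.0000
θ = 196.9° falls in segment 4 (185.5° to 219.3°, uniform, h = 8): β = 196.9 − 185.5 = 11.4°, B = 33.8°; Δs = 8·11.4/33.8 = 2.6982; s = 71.0000 + 2.6982 = 73.6982
θ = 216.7° falls in segment 4 (185.5° to 219.3°, uniform, h = 8): β = 216.7 − 185.5 = 31.2°, B = 33.8°; Δs = 8·31.2/33.8 = 7.3846; s = 71.0000 + 7.3846 = 78.3846

θ=153.3°: 43.4965
θ=181.3°: 70.1209
θ=196.9°: 73.6982
θ=216.7°: 78.3846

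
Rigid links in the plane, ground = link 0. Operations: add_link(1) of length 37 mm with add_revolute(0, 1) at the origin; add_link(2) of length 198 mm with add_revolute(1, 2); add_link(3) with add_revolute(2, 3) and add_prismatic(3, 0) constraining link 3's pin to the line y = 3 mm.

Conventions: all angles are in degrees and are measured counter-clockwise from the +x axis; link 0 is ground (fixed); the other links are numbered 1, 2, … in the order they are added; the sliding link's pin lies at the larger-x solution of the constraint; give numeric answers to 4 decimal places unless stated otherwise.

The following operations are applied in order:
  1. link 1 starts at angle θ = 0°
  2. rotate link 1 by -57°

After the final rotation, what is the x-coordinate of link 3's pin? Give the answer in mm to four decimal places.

geometry: r = 37 mm, L = 198 mm, e = 3 mm; θ starts at 0°
rotate link 1 by -57°: θ ← 0° -57° = -57°
crank pin P = (r cos θ, r sin θ) = (20.151644, -31.030811)
h = r sin θ − e = -31.030811 − 3 = -34.030811
x = r cos θ + √(L² − h²) = 20.151644 + 195.053592 = 215.205237

215.2052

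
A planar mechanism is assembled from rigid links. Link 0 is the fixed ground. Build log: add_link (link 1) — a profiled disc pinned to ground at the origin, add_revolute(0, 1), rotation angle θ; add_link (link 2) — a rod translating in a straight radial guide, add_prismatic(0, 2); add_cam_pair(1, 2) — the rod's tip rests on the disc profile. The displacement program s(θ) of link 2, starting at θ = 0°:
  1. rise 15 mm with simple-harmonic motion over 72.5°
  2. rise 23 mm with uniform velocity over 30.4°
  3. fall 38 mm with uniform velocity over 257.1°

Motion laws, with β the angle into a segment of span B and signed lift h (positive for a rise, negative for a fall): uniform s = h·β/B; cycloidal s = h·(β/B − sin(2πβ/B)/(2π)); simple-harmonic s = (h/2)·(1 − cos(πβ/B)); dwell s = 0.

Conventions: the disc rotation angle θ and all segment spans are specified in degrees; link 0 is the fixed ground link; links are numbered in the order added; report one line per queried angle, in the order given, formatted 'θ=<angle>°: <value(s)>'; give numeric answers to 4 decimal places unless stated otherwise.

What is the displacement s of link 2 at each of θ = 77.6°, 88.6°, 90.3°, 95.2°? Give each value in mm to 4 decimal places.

seg 1 [0°–72.5°] simple-harmonic, h=15: full span → s += 15 → s = 15.0000
seg 2 [72.5°–102.9°] uniform, h=23: θ=77.6° here. β=5.1, B=30.4. 23·5.1/30.4 = 3.8586 → s = 18.8586
seg 2 [72.5°–102.9°] uniform, h=23: θ=88.6° here. β=16.1, B=30.4. 23·16.1/30.4 = 12.1809 → s = 27.1809
seg 2 [72.5°–102.9°] uniform, h=23: θ=90.3° here. β=17.8, B=30.4. 23·17.8/30.4 = 13.4671 → s = 28.4671
seg 2 [72.5°–102.9°] uniform, h=23: θ=95.2° here. β=22.7, B=30.4. 23·22.7/30.4 = 17.1743 → s = 32.1743

θ=77.6°: 18.8586
θ=88.6°: 27.1809
θ=90.3°: 28.4671
θ=95.2°: 32.1743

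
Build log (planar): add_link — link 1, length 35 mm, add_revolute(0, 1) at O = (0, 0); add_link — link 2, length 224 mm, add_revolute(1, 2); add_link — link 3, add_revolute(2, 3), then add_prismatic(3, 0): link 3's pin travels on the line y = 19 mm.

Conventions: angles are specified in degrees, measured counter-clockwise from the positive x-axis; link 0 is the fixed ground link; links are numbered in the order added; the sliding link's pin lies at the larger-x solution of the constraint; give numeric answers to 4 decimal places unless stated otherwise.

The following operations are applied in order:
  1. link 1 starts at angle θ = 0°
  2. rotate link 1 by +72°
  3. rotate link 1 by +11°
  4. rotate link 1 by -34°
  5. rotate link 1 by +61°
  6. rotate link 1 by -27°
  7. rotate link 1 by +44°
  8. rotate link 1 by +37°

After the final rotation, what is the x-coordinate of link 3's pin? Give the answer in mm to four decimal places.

geometry: r = 35 mm, L = 224 mm, e = 19 mm; θ starts at 0°
rotate link 1 by +72°: θ ← 0° +72° = 72°
rotate link 1 by +11°: θ ← 72° +11° = 83°
rotate link 1 by -34°: θ ← 83° -34° = 49°
rotate link 1 by +61°: θ ← 49° +61° = 110°
rotate link 1 by -27°: θ ← 110° -27° = 83°
rotate link 1 by +44°: θ ← 83° +44° = 127°
rotate link 1 by +37°: θ ← 127° +37° = 164°
crank pin P = (r cos θ, r sin θ) = (-33.644159, 9.647307)
h = r sin θ − e = 9.647307 − 19 = -9.352693
x = r cos θ + √(L² − h²) = -33.644159 + 223.804663 = 190.160504

190.1605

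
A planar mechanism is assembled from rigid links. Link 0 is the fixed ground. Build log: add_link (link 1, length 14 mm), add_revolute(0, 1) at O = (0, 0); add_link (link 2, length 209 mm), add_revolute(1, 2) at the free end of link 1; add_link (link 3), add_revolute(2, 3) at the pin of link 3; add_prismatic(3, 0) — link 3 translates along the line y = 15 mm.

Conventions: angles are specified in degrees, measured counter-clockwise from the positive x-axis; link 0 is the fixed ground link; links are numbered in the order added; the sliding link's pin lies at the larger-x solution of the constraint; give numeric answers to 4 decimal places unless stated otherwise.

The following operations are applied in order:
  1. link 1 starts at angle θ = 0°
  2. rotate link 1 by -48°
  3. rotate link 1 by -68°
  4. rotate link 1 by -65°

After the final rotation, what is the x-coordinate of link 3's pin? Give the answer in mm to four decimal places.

geometry: r = 14 mm, L = 209 mm, e = 15 mm; θ starts at 0°
rotate link 1 by -48°: θ ← 0° -48° = -48°
rotate link 1 by -68°: θ ← -48° -68° = -116°
rotate link 1 by -65°: θ ← -116° -65° = -181°
crank pin P = (r cos θ, r sin θ) = (-13.997868, 0.244334)
h = r sin θ − e = 0.244334 − 15 = -14.755666
x = r cos θ + √(L² − h²) = -13.997868 + 208.478465 = 194.480597

194.4806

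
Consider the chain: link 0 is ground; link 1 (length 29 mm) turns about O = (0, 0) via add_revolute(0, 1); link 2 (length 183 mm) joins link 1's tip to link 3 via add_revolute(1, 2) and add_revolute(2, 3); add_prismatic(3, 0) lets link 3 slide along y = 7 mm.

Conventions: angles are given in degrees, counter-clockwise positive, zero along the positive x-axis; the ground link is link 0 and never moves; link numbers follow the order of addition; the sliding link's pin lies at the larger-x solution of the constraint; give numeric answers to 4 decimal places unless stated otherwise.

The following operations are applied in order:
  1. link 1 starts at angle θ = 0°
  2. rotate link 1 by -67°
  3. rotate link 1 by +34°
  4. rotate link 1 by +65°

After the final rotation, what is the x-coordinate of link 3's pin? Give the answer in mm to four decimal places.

geometry: r = 29 mm, L = 183 mm, e = 7 mm; θ starts at 0°
rotate link 1 by -67°: θ ← 0° -67° = -67°
rotate link 1 by +34°: θ ← -67° +34° = -33°
rotate link 1 by +65°: θ ← -33° +65° = 32°
crank pin P = (r cos θ, r sin θ) = (24.593395, 15.367659)
h = r sin θ − e = 15.367659 − 7 = 8.367659
x = r cos θ + √(L² − h²) = 24.593395 + 182.808595 = 207.401989

207.4020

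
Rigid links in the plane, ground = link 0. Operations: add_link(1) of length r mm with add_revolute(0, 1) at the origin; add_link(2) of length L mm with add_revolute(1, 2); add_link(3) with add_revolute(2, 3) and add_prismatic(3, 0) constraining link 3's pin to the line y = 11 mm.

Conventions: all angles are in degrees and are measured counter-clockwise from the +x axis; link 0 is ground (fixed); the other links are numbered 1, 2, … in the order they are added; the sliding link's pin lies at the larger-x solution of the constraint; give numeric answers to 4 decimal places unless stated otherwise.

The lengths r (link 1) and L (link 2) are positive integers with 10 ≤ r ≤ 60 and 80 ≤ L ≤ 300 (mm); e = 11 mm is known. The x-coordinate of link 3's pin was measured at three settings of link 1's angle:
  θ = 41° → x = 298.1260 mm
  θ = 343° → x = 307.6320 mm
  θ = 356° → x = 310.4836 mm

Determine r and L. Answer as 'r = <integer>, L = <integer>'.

constraint per measurement: (x − r cos θ)² + (r sin θ − e)² = L²
subtracting the θ₁ and θ₂ equations cancels the r² and L² terms:
r = (x₁² − x₂²) / (2[(x₁cos θ₁ + e sin θ₁) − (x₂cos θ₂ + e sin θ₂)]) = 48.9999 → r = 49
L² = (x₁ − r cos θ₁)² + (r sin θ₁ − e)² = 68644.0225 → L = 262.0000 → L = 262
check at θ₃=356°: x = 310.4836 (printed 310.4836) ✓

r = 49, L = 262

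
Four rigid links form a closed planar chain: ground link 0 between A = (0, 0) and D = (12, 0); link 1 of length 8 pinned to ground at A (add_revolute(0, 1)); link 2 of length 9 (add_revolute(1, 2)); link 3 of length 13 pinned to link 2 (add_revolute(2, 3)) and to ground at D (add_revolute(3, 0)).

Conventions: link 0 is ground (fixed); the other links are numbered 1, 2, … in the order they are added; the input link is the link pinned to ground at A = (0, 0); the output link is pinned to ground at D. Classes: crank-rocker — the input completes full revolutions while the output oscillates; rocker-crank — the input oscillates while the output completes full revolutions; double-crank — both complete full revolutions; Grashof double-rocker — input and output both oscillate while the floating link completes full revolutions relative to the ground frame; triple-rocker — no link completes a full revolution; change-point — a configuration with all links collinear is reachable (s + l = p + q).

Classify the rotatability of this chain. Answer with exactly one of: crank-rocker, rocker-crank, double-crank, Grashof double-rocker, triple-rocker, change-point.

lengths: ground=12, input=8, coupler=9, output=13
sorted: s=8 (shortest), l=13 (longest), p+q=21
s + l = 21 vs p + q = 21
s + l = p + q → change-point (collinear configuration reachable)

change-point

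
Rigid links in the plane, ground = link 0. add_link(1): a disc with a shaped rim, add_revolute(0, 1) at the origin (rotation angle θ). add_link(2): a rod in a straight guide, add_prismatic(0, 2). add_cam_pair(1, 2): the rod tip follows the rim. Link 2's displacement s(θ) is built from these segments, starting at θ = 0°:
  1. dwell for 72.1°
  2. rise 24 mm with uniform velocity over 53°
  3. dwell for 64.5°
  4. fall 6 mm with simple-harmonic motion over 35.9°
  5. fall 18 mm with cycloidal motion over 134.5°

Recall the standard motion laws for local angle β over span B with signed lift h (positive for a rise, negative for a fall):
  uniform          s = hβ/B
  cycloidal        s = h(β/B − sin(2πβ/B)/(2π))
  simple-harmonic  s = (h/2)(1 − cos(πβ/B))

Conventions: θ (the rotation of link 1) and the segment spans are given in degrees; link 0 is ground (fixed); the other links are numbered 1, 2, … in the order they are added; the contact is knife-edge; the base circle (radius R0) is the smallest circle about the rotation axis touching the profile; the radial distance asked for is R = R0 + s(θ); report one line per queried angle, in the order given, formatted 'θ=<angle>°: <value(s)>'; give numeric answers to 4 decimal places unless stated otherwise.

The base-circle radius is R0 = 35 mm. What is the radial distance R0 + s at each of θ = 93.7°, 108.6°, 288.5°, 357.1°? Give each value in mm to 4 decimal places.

segment 1 (0° to 72.1°, dwell): s unchanged at 0.0000
θ = 93.7° falls in segment 2 (72.1° to 125.1°, uniform, h = 24): β = 93.7 − 72.1 = 21.6°, B = 53°; Δs = 24·21.6/53 = 9.7811; s = 0.0000 + 9.7811 = 9.7811
θ = 108.6° falls in segment 2 (72.1° to 125.1°, uniform, h = 24): β = 108.6 − 72.1 = 36.5°, B = 53°; Δs = 24·36.5/53 = 16.5283; s = 0.0000 + 16.5283 = 16.5283
segment 2 (72.1° to 125.1°, uniform, h = 24) is passed completely: s = 0.0000 + (24) = 24.0000
segment 3 (125.1° to 189.6°, dwell): s unchanged at 24.0000
segment 4 (189.6° to 225.5°, simple-harmonic, h = -6) is passed completely: s = 24.0000 + (-6) = 18.0000
θ = 288.5° falls in segment 5 (225.5° to 360°, cycloidal, h = -18): β = 288.5 − 225.5 = 63°, B = 134.5°; Δs = -18·(0.4684 − sin(2π·0.4684)/(2π)) = -7.8662; s = 18.0000 − 7.8662 = 10.1338
θ = 357.1° falls in segment 5 (225.5° to 360°, cycloidal, h = -18): β = 357.1 − 225.5 = 131.6°, B = 134.5°; Δs = -18·(0.9784 − sin(2π·0.9784)/(2π)) = -17.9988; s = 18.0000 − 17.9988 = 0.0012
θ=93.7°: R = R0 + s = 35 + 9.7811 = 44.7811
θ=108.6°: R = R0 + s = 35 + 16.5283 = 51.5283
θ=288.5°: R = R0 + s = 35 + 10.1338 = 45.1338
θ=357.1°: R = R0 + s = 35 + 0.0012 = 35.0012

θ=93.7°: 44.7811
θ=108.6°: 51.5283
θ=288.5°: 45.1338
θ=357.1°: 35.0012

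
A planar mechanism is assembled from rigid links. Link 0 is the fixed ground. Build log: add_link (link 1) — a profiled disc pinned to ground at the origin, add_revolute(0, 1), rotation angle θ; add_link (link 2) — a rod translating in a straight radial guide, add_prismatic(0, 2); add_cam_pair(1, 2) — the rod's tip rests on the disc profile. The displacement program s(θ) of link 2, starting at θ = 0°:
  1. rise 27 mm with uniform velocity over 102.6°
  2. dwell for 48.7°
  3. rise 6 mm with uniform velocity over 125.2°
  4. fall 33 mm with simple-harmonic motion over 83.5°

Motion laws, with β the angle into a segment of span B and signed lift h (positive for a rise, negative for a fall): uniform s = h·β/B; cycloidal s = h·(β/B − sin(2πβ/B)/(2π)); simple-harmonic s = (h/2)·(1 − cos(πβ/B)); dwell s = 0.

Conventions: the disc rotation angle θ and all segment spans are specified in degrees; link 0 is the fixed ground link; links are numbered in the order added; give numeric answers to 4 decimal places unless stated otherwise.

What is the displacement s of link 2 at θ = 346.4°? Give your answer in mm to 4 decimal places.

seg 1 [0°–102.6°] uniform, h=27: full span → s += 27 → s = 27.0000
seg 2 [102.6°–151.3°] dwell: s stays 27.0000
seg 3 [151.3°–276.5°] uniform, h=6: full span → s += 6 → s = 33.0000
seg 4 [276.5°–360°] simple-harmonic, h=-33: θ=346.4° here. β=69.9, B=83.5. -33/2·(1 − cos(π·0.8371)) = -30.8867 → s = 2.1133

2.1133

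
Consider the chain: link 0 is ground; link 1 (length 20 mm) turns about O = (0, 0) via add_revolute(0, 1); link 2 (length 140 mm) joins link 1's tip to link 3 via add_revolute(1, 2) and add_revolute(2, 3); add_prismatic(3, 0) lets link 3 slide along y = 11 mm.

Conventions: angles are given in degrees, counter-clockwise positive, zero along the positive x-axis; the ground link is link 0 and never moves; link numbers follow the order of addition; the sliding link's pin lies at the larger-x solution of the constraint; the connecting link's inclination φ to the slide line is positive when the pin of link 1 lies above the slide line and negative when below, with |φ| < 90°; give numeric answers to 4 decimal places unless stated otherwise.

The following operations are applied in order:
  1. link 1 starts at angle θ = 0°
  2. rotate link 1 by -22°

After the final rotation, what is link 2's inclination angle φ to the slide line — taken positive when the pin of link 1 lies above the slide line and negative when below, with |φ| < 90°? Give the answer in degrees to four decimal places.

geometry: r = 20 mm, L = 140 mm, e = 11 mm; θ starts at 0°
rotate link 1 by -22°: θ ← 0° -22° = -22°
h = r sin θ − e = -7.492132 − 11 = -18.492132
sin φ = h / L = -18.492132 / 140 = -0.13208666
φ = arcsin(-0.13208666) = -7.590189°

-7.5902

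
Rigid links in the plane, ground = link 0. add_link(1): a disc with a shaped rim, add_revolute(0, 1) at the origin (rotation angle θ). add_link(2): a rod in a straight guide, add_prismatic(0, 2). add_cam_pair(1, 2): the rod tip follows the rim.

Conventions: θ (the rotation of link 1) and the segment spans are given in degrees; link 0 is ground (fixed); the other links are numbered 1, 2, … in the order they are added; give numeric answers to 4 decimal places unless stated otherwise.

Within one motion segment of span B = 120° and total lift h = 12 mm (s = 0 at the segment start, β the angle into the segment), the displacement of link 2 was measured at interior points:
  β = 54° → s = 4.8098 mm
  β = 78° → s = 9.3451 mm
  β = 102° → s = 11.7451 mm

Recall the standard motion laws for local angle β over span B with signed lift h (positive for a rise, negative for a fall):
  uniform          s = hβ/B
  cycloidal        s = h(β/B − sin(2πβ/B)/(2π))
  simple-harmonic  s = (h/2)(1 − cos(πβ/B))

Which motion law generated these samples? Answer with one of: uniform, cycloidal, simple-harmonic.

candidates at β/B = r: uniform s = h·r (linear in β); cycloidal s = h·(r − sin(2πr)/(2π)); simple-harmonic s = (h/2)(1 − cos(πr))
β=54°: printed 4.8098 | uniform 5.4000, cycloidal 4.8098, simple-harmonic 5.0614
β=78°: printed 9.3451 | uniform 7.8000, cycloidal 9.3451, simple-harmonic 8.7239
β=102°: printed 11.7451 | uniform 10.2000, cycloidal 11.7451, simple-harmonic 11.3460
only one law matches every sample → cycloidal

cycloidal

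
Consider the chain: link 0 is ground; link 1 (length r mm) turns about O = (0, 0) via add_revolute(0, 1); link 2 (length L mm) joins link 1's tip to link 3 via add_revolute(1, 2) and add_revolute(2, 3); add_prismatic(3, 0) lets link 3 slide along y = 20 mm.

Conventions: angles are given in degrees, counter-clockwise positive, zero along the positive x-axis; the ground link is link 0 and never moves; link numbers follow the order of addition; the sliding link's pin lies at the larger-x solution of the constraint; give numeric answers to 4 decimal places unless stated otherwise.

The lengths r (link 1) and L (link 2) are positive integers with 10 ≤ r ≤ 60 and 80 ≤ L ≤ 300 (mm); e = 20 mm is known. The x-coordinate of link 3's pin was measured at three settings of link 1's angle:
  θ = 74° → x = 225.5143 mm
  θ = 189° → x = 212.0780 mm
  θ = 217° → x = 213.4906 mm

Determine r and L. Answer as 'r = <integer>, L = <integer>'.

constraint per measurement: (x − r cos θ)² + (r sin θ − e)² = L²
subtracting the θ₁ and θ₂ equations cancels the r² and L² terms:
r = (x₁² − x₂²) / (2[(x₁cos θ₁ + e sin θ₁) − (x₂cos θ₂ + e sin θ₂)]) = 10.0000 → r = 10
L² = (x₁ − r cos θ₁)² + (r sin θ₁ − e)² = 49728.9915 → L = 223.0000 → L = 223
check at θ₃=217°: x = 213.4906 (printed 213.4906) ✓

r = 10, L = 223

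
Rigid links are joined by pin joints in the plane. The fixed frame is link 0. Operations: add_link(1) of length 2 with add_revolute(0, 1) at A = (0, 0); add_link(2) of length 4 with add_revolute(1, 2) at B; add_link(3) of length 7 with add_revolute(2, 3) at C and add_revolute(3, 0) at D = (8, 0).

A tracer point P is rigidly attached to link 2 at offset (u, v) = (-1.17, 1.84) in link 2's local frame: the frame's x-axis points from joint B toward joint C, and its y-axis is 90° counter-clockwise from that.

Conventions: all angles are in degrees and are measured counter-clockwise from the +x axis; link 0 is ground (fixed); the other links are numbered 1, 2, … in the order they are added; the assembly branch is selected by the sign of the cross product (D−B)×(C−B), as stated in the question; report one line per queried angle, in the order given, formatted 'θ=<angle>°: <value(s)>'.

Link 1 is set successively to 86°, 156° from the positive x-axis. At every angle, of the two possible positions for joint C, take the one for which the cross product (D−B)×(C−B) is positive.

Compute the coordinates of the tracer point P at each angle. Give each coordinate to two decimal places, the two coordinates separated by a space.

A=(0,0), D=(8.00,0)
θ=86°: B = A + 2.00·(cos86°, sin86°) = (0.1395, 1.9951)
θ=86°: |BD| = 8.1097
θ=86°: circle(B,4.00) ∩ circle(D,7.00): a=2.0203, h=3.4523
θ=86°:   candidates: C₊=(2.9470,4.8443) cross=27.997; C₋=(1.2484,-1.8481) cross=-27.997
θ=86°:   branch + wants cross > 0 → take C=(2.9470,4.8443) (cross=27.997)
θ=86°: ex = (C−B)/|BC| = (0.7019,0.7123); ey = (-0.7123,0.7019)
θ=86°: P = B + -1.17·ex + 1.84·ey = (-1.9923,2.4532)
θ=156°: B = A + 2.00·(cos156°, sin156°) = (-1.8271, 0.8135)
θ=156°: |BD| = 9.8607
θ=156°: circle(B,4.00) ∩ circle(D,7.00): a=3.2570, h=2.3220
θ=156°:   candidates: C₊=(1.6104,2.8589) cross=22.897; C₋=(1.2273,-1.7693) cross=-22.897
θ=156°:   branch + wants cross > 0 → take C=(1.6104,2.8589) (cross=22.897)
θ=156°: ex = (C−B)/|BC| = (0.8594,0.5113); ey = (-0.5113,0.8594)
θ=156°: P = B + -1.17·ex + 1.84·ey = (-3.7734,1.7964)

θ=86°: -1.99 2.45
θ=156°: -3.77 1.80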